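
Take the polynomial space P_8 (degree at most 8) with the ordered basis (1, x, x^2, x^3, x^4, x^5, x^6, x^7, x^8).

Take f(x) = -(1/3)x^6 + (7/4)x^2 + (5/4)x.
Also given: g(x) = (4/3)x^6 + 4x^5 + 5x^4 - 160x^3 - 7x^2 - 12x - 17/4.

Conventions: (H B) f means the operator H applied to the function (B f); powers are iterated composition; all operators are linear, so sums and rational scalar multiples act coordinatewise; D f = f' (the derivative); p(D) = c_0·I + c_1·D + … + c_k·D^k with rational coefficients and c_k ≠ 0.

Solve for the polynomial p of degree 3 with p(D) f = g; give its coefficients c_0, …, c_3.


c_0 = -4, c_1 = -2, c_2 = -1/2, c_3 = 4

D^0 f = -(1/3)x^6 + (7/4)x^2 + (5/4)x
D^1 f = -2x^5 + (7/2)x + 5/4
D^2 f = -10x^4 + 7/2
D^3 f = -40x^3
matching coefficients of g against c_0 f + c_1 Df + … from the top degree down determines the c_i
solution: c_0 = -4, c_1 = -2, c_2 = -1/2, c_3 = 4


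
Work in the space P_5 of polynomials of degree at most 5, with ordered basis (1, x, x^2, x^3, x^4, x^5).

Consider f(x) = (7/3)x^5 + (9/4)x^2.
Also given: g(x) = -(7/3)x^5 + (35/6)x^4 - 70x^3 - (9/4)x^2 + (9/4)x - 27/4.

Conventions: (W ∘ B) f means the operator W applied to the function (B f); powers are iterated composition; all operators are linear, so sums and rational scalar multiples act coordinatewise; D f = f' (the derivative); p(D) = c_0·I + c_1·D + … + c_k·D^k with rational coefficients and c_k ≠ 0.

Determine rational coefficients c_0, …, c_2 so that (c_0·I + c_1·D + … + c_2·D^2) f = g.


D^0 f = (7/3)x^5 + (9/4)x^2
D^1 f = (35/3)x^4 + (9/2)x
D^2 f = (140/3)x^3 + 9/2
matching coefficients of g against c_0 f + c_1 Df + … from the top degree down determines the c_i
solution: c_0 = -1, c_1 = 1/2, c_2 = -3/2

p(D) = -I + (1/2)·D − (3/2)·D^2, i.e. c_0 = -1, c_1 = 1/2, c_2 = -3/2


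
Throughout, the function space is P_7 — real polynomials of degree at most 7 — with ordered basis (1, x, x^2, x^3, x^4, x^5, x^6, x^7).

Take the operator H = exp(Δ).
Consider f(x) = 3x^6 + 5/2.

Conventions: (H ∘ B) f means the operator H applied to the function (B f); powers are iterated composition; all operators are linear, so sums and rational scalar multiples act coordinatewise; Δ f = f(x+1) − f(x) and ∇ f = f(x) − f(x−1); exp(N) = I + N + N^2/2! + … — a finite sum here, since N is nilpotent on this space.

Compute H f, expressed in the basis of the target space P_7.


the image equals g(x) = 3x^6 + 18x^5 + 90x^4 + 300x^3 + 675x^2 + 936x + 1223/2

order-1 term: 18x^5 + 45x^4 + 60x^3 + 45x^2 + 18x + 3
order-2 term: 45x^4 + 180x^3 + 315x^2 + 270x + 93
order-3 term: 60x^3 + 270x^2 + 450x + 270
order-4 term: 45x^2 + 180x + 195
order-5 term: 18x + 45
order-6 term: 3
the series for exp(Δ) f terminates at order 6
exp(Δ) f = 3x^6 + 18x^5 + 90x^4 + 300x^3 + 675x^2 + 936x + 1223/2


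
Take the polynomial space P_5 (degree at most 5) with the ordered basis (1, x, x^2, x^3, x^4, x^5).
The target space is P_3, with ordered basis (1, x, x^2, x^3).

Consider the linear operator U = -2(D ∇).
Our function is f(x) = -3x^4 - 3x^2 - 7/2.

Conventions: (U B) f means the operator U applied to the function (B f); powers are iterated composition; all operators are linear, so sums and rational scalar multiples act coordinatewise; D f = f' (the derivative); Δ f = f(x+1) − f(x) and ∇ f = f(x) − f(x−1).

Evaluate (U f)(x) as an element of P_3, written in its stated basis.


∇ f = -12x^3 + 18x^2 - 18x + 6
D ∇ f = -36x^2 + 36x - 18
(-2(D ∇)) f = 72x^2 - 72x + 36

the image equals g(x) = 72x^2 - 72x + 36


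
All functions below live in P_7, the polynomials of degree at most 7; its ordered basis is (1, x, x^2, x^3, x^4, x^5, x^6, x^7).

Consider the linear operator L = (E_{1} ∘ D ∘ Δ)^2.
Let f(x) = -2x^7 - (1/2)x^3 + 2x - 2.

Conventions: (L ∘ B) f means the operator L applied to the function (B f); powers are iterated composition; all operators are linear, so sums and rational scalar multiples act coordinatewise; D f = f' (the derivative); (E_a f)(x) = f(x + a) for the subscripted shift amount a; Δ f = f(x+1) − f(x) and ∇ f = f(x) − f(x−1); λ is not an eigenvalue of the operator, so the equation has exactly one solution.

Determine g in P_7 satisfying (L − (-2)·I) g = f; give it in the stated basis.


write g with unknown coordinates in the stated basis and equate coefficients in (L − (-2)·I) g = f
solving from the highest basis element down gives g = -x^7 + (1679/4)x^3 + 3780x^2 + 11551x + 11969
check: L g = -840x^3 - 7560x^2 - 23100x - 23940
so L g − (-2)·g = -2x^7 - (1/2)x^3 + 2x - 2 = f ✓

g(x) = -x^7 + (1679/4)x^3 + 3780x^2 + 11551x + 11969


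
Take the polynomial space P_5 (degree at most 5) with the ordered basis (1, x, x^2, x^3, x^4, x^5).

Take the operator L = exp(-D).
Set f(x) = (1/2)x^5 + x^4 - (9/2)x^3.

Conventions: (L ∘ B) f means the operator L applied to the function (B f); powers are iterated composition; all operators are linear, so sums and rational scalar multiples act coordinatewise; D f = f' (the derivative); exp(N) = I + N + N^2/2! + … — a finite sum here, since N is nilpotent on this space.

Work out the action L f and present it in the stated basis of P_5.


the image equals g(x) = (1/2)x^5 - (3/2)x^4 - (7/2)x^3 + (29/2)x^2 - 15x + 5

order-1 term: -(5/2)x^4 - 4x^3 + (27/2)x^2
order-2 term: 5x^3 + 6x^2 - (27/2)x
order-3 term: -5x^2 - 4x + 9/2
order-4 term: (5/2)x + 1
order-5 term: -1/2
the series for exp(-D) f terminates at order 5
exp(-D) f = (1/2)x^5 - (3/2)x^4 - (7/2)x^3 + (29/2)x^2 - 15x + 5


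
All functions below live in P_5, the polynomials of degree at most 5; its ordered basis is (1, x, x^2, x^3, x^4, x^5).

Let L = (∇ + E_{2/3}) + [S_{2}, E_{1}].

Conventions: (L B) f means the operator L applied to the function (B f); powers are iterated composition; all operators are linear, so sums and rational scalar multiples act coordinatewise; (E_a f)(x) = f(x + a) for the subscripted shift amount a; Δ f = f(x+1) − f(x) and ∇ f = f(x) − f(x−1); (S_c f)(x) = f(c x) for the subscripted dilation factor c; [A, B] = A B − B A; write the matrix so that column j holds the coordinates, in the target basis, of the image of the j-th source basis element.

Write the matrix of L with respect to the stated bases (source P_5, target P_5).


image of 1: 1
image of x: x + 2/3
image of x^2: x^2 - (2/3)x - 32/9
image of x^3: x^3 - 7x^2 - (59/3)x - 154/27
image of x^4: x^4 - (76/3)x^3 - (226/3)x^2 - (1372/27)x - 1280/81
image of x^5: x^5 - (215/3)x^4 - (2210/9)x^3 - (7210/27)x^2 - (12475/81)x - 7258/243
each image's coordinates form column j of the matrix

the matrix is [[1, 2/3, -32/9, -154/27, -1280/81, -7258/243]; [0, 1, -2/3, -59/3, -1372/27, -12475/81]; [0, 0, 1, -7, -226/3, -7210/27]; [0, 0, 0, 1, -76/3, -2210/9]; [0, 0, 0, 0, 1, -215/3]; [0, 0, 0, 0, 0, 1]] (rows listed top to bottom)


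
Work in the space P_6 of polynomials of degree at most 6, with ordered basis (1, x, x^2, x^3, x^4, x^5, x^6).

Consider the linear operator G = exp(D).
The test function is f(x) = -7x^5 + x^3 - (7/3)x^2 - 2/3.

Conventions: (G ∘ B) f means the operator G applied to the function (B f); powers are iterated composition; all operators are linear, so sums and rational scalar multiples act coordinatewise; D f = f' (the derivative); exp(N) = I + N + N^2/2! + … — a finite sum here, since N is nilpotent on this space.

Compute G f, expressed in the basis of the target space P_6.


g(x) = -7x^5 - 35x^4 - 69x^3 - (208/3)x^2 - (110/3)x - 9

order-1 term: -35x^4 + 3x^2 - (14/3)x
order-2 term: -70x^3 + 3x - 7/3
order-3 term: -70x^2 + 1
order-4 term: -35x
order-5 term: -7
the series for exp(D) f terminates at order 5
exp(D) f = -7x^5 - 35x^4 - 69x^3 - (208/3)x^2 - (110/3)x - 9


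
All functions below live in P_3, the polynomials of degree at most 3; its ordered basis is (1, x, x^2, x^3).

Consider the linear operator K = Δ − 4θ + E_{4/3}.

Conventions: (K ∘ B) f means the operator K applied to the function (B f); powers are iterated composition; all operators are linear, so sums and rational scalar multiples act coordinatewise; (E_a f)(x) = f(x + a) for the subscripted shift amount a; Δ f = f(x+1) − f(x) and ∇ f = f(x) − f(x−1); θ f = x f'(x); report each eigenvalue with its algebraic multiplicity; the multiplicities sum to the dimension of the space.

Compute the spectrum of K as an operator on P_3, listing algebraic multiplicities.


λ = -11 (multiplicity 1), λ = -7 (multiplicity 1), λ = -3 (multiplicity 1), λ = 1 (multiplicity 1)

image of 1: 1
image of x: -3x + 7/3
image of x^2: -7x^2 + (14/3)x + 25/9
image of x^3: -11x^3 + 7x^2 + (25/3)x + 91/27
the matrix is upper triangular; its diagonal is (1, -3, -7, -11)
for a triangular matrix the eigenvalues are the diagonal entries, with algebraic multiplicity their repetition count


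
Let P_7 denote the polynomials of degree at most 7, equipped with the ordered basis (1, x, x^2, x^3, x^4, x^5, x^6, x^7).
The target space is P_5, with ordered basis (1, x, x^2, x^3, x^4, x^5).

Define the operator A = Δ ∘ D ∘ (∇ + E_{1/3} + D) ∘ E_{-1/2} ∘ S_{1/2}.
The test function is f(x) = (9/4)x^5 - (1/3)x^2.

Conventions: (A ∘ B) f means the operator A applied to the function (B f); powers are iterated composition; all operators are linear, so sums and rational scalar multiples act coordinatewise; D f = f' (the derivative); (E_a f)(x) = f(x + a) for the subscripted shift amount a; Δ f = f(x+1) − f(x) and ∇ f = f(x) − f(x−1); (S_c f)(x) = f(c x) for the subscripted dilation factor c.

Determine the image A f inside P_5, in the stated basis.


S_{1/2} f = (9/128)x^5 - (1/12)x^2
E_{-1/2} S_{1/2} f = (9/128)x^5 - (45/256)x^4 + (45/256)x^3 - (263/1536)x^2 + (647/6144)x - 283/12288
∇ (E_{-1/2} ∘ S_{1/2}) f = (45/128)x^4 - (45/32)x^3 + (585/256)x^2 - (739/384)x + 4291/6144
E_{1/3} (E_{-1/2} ∘ S_{1/2}) f = (9/128)x^5 - (15/256)x^4 + (5/256)x^3 - (133/1536)x^2 + (517/18432)x - 257/110592
D (E_{-1/2} ∘ S_{1/2}) f = (45/128)x^4 - (45/64)x^3 + (135/256)x^2 - (263/768)x + 647/6144
(∇ + E_{1/3} + D) (E_{-1/2} ∘ S_{1/2}) f = (9/128)x^5 + (165/256)x^4 - (535/256)x^3 + (4187/1536)x^2 - (41267/18432)x + 88627/110592
D (∇ + E_{1/3} + D) (E_{-1/2} ∘ S_{1/2}) f = (45/128)x^4 + (165/64)x^3 - (1605/256)x^2 + (4187/768)x - 41267/18432
Δ D (∇ + E_{1/3} + D) (E_{-1/2} ∘ S_{1/2}) f = (45/32)x^3 + (315/32)x^2 - (435/128)x + 811/384

the image equals g(x) = (45/32)x^3 + (315/32)x^2 - (435/128)x + 811/384


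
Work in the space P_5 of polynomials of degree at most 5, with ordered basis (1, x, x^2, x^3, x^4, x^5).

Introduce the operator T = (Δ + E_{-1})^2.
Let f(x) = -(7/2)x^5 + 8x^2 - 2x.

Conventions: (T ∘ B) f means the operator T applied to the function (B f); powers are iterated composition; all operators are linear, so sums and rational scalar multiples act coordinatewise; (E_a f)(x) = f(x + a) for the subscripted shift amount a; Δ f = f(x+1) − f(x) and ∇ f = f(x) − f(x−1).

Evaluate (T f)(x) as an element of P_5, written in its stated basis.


Δ f = -(35/2)x^4 - 35x^3 - 35x^2 - (3/2)x + 5/2
E_{-1} f = -(7/2)x^5 + (35/2)x^4 - 35x^3 + 43x^2 - (71/2)x + 27/2
(Δ + E_{-1}) f = -(7/2)x^5 - 70x^3 + 8x^2 - 37x + 16
Δ (Δ + E_{-1}) f = -(35/2)x^4 - 35x^3 - 245x^2 - (423/2)x - 205/2
E_{-1} (Δ + E_{-1}) f = -(7/2)x^5 + (35/2)x^4 - 105x^3 + 253x^2 - (561/2)x + 269/2
(Δ + E_{-1}) (Δ + E_{-1}) f = -(7/2)x^5 - 140x^3 + 8x^2 - 492x + 32

g(x) = -(7/2)x^5 - 140x^3 + 8x^2 - 492x + 32


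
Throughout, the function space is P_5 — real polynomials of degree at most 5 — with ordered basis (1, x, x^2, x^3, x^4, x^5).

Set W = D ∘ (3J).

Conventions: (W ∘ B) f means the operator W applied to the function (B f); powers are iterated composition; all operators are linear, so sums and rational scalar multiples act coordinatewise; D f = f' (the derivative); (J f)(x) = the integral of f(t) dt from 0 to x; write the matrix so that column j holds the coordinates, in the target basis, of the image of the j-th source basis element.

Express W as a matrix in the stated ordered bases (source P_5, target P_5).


image of 1: 3
image of x: 3x
image of x^2: 3x^2
image of x^3: 3x^3
image of x^4: 3x^4
image of x^5: 3x^5
each image's coordinates form column j of the matrix

the matrix is [[3, 0, 0, 0, 0, 0]; [0, 3, 0, 0, 0, 0]; [0, 0, 3, 0, 0, 0]; [0, 0, 0, 3, 0, 0]; [0, 0, 0, 0, 3, 0]; [0, 0, 0, 0, 0, 3]] (rows listed top to bottom)


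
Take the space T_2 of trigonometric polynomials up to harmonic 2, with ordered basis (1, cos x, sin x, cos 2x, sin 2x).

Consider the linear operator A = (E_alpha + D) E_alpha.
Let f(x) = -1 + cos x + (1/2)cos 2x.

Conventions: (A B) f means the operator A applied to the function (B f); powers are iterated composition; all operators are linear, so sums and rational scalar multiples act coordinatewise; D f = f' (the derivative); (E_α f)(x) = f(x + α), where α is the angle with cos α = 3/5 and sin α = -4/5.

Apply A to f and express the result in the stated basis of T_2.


the result is g(x) = -1 + (13/25)cos x + (9/25)sin x + (673/1250)cos 2x + (7/625)sin 2x

E_alpha f = -1 + (3/5)cos x + (4/5)sin x - (7/50)cos 2x + (12/25)sin 2x
E_alpha E_alpha f = -1 - (7/25)cos x + (24/25)sin x - (527/1250)cos 2x - (168/625)sin 2x
D E_alpha f = (4/5)cos x - (3/5)sin x + (24/25)cos 2x + (7/25)sin 2x
(E_alpha + D) E_alpha f = -1 + (13/25)cos x + (9/25)sin x + (673/1250)cos 2x + (7/625)sin 2x


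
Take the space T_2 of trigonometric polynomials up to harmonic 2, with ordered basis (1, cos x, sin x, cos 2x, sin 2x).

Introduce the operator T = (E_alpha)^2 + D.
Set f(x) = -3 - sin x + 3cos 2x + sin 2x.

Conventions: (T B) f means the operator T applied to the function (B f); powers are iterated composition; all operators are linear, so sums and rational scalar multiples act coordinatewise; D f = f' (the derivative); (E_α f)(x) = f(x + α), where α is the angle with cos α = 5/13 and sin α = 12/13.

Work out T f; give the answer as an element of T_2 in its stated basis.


the result is g(x) = -3 - (289/169)cos x + (119/169)sin x + (27845/28561)cos 2x - (85925/28561)sin 2x

E_alpha f = -3 - (12/13)cos x - (5/13)sin x - (237/169)cos 2x - (479/169)sin 2x
E_alpha E_alpha f = -3 - (120/169)cos x + (119/169)sin x - (29277/28561)cos 2x + (85441/28561)sin 2x
D f = -cos x + 2cos 2x - 6sin 2x
((E_alpha)^2 + D) f = -3 - (289/169)cos x + (119/169)sin x + (27845/28561)cos 2x - (85925/28561)sin 2x


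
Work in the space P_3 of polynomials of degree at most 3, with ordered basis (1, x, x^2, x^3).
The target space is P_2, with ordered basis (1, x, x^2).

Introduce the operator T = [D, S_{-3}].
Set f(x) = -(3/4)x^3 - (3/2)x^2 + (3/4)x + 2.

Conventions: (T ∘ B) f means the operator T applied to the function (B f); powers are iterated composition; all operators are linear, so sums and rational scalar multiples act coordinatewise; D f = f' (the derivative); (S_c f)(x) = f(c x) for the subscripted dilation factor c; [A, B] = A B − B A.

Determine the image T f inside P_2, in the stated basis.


g(x) = 81x^2 - 36x - 3

S_{-3} f = (81/4)x^3 - (27/2)x^2 - (9/4)x + 2
D S_{-3} f = (243/4)x^2 - 27x - 9/4
D f = -(9/4)x^2 - 3x + 3/4
S_{-3} D f = -(81/4)x^2 + 9x + 3/4
[D, S_{-3}] f = 81x^2 - 36x - 3


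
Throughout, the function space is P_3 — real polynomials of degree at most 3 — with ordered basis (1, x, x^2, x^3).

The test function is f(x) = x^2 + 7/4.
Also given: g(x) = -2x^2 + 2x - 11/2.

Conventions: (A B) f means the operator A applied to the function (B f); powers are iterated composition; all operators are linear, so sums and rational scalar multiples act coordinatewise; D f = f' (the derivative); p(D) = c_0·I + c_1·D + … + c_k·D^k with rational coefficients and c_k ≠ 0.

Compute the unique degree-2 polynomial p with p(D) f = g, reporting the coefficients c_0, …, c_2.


c_0 = -2, c_1 = 1, c_2 = -1

D^0 f = x^2 + 7/4
D^1 f = 2x
D^2 f = 2
matching coefficients of g against c_0 f + c_1 Df + … from the top degree down determines the c_i
solution: c_0 = -2, c_1 = 1, c_2 = -1


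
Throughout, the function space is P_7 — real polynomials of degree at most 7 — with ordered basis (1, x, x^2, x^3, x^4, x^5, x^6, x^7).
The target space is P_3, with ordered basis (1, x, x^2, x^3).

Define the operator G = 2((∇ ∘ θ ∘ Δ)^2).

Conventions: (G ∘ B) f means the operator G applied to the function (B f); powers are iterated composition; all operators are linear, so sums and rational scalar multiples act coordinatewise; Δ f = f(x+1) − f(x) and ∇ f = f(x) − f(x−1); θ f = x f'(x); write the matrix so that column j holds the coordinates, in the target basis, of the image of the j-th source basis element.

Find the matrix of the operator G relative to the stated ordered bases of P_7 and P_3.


image of 1: 0
image of x: 0
image of x^2: 0
image of x^3: 0
image of x^4: 144
image of x^5: 1920x - 600
image of x^6: 10800x^2 - 5040x + 2040
image of x^7: 40320x^3 - 22680x^2 + 26040x - 5880
each image's coordinates form column j of the matrix

the matrix is [[0, 0, 0, 0, 144, -600, 2040, -5880]; [0, 0, 0, 0, 0, 1920, -5040, 26040]; [0, 0, 0, 0, 0, 0, 10800, -22680]; [0, 0, 0, 0, 0, 0, 0, 40320]] (rows listed top to bottom)


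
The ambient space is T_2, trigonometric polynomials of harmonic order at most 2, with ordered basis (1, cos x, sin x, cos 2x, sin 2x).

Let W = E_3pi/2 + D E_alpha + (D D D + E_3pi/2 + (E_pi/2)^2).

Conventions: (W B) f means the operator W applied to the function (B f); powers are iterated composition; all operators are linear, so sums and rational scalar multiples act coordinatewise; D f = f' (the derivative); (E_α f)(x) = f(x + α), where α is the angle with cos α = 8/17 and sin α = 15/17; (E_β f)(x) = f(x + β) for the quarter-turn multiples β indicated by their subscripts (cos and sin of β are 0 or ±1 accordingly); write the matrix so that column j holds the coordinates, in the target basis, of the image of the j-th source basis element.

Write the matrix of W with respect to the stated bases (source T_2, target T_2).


image of 1: 3
image of cos x: -(32/17)cos x + (43/17)sin x
image of sin x: -(43/17)cos x - (32/17)sin x
image of cos 2x: -(769/289)cos 2x + (2634/289)sin 2x
image of sin 2x: -(2634/289)cos 2x - (769/289)sin 2x
each image's coordinates form column j of the matrix

the matrix is [[3, 0, 0, 0, 0]; [0, -32/17, -43/17, 0, 0]; [0, 43/17, -32/17, 0, 0]; [0, 0, 0, -769/289, -2634/289]; [0, 0, 0, 2634/289, -769/289]] (rows listed top to bottom)


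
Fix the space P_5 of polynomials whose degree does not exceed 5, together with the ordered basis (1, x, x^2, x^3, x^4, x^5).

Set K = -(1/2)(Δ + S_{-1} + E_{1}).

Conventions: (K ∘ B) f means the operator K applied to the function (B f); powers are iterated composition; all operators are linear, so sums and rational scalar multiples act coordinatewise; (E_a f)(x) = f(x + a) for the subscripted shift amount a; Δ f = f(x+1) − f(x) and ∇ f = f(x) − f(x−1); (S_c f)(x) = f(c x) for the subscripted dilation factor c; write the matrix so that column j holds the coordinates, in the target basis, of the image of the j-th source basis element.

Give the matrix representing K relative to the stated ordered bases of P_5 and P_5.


image of 1: -1
image of x: -1
image of x^2: -x^2 - 2x - 1
image of x^3: -3x^2 - 3x - 1
image of x^4: -x^4 - 4x^3 - 6x^2 - 4x - 1
image of x^5: -5x^4 - 10x^3 - 10x^2 - 5x - 1
each image's coordinates form column j of the matrix

the matrix is [[-1, -1, -1, -1, -1, -1]; [0, 0, -2, -3, -4, -5]; [0, 0, -1, -3, -6, -10]; [0, 0, 0, 0, -4, -10]; [0, 0, 0, 0, -1, -5]; [0, 0, 0, 0, 0, 0]] (rows listed top to bottom)


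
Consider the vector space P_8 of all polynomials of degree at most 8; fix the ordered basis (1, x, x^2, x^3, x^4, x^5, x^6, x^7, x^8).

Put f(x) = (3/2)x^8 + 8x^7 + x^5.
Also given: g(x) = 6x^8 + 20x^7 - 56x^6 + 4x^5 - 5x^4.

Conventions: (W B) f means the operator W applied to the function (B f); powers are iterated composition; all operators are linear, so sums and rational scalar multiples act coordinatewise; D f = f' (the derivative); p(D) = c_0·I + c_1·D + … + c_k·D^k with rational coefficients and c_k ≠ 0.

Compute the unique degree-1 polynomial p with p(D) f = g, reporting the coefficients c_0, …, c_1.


c_0 = 4, c_1 = -1

D^0 f = (3/2)x^8 + 8x^7 + x^5
D^1 f = 12x^7 + 56x^6 + 5x^4
matching coefficients of g against c_0 f + c_1 Df + … from the top degree down determines the c_i
solution: c_0 = 4, c_1 = -1


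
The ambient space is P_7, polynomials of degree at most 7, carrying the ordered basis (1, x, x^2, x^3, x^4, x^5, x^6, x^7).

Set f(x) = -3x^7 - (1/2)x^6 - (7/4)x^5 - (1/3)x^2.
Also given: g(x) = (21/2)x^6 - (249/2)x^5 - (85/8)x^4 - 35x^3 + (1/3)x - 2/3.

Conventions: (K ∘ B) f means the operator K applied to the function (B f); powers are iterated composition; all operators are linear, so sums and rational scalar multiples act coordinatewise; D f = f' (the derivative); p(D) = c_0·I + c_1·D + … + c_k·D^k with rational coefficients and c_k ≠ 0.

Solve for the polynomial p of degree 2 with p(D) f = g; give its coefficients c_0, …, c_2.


p(D) = -(1/2)·D + D^2, i.e. c_0 = 0, c_1 = -1/2, c_2 = 1

D^0 f = -3x^7 - (1/2)x^6 - (7/4)x^5 - (1/3)x^2
D^1 f = -21x^6 - 3x^5 - (35/4)x^4 - (2/3)x
D^2 f = -126x^5 - 15x^4 - 35x^3 - 2/3
matching coefficients of g against c_0 f + c_1 Df + … from the top degree down determines the c_i
solution: c_0 = 0, c_1 = -1/2, c_2 = 1


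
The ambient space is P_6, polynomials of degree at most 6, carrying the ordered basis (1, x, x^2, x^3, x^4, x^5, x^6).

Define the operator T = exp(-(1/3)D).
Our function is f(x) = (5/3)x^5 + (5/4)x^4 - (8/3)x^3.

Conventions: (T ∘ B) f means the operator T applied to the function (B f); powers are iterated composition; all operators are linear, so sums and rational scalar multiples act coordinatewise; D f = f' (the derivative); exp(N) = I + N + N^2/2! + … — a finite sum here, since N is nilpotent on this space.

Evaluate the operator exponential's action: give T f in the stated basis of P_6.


order-1 term: -(25/9)x^4 - (5/3)x^3 + (8/3)x^2
order-2 term: (50/27)x^3 + (5/6)x^2 - (8/9)x
order-3 term: -(50/81)x^2 - (5/27)x + 8/81
order-4 term: (25/243)x + 5/324
order-5 term: -5/729
the series for exp(-(1/3)D) f terminates at order 5
exp(-(1/3)D) f = (5/3)x^5 - (55/36)x^4 - (67/27)x^3 + (467/162)x^2 - (236/243)x + 313/2916

the image equals g(x) = (5/3)x^5 - (55/36)x^4 - (67/27)x^3 + (467/162)x^2 - (236/243)x + 313/2916


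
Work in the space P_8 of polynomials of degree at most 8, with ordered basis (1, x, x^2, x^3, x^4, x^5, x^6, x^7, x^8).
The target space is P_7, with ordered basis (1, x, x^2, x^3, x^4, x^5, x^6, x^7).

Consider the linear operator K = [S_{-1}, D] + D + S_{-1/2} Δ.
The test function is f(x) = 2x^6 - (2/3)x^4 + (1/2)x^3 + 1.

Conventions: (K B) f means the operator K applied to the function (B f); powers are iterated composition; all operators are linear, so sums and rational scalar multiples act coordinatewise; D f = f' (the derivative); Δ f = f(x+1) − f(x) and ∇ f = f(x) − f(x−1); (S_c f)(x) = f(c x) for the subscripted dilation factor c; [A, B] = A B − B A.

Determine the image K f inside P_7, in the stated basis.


the result is g(x) = -(99/8)x^5 + (15/8)x^4 - 2x^3 + (91/8)x^2 - (65/12)x + 11/6

D f = 12x^5 - (8/3)x^3 + (3/2)x^2
S_{-1} D f = -12x^5 + (8/3)x^3 + (3/2)x^2
S_{-1} f = 2x^6 - (2/3)x^4 - (1/2)x^3 + 1
D S_{-1} f = 12x^5 - (8/3)x^3 - (3/2)x^2
[S_{-1}, D] f = -24x^5 + (16/3)x^3 + 3x^2
D f = 12x^5 - (8/3)x^3 + (3/2)x^2
Δ f = 12x^5 + 30x^4 + (112/3)x^3 + (55/2)x^2 + (65/6)x + 11/6
S_{-1/2} Δ f = -(3/8)x^5 + (15/8)x^4 - (14/3)x^3 + (55/8)x^2 - (65/12)x + 11/6
([S_{-1}, D] + D + S_{-1/2} Δ) f = -(99/8)x^5 + (15/8)x^4 - 2x^3 + (91/8)x^2 - (65/12)x + 11/6


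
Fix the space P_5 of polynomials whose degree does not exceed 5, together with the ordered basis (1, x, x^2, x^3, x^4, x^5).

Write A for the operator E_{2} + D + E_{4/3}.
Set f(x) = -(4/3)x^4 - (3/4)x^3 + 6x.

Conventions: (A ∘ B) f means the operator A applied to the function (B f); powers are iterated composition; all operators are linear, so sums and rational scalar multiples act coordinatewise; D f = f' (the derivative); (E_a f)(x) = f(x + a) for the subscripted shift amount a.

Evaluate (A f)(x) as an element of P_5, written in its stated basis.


E_{2} f = -(4/3)x^4 - (137/12)x^3 - (73/2)x^2 - (137/3)x - 46/3
D f = -(16/3)x^3 - (9/4)x^2 + 6
E_{4/3} f = -(4/3)x^4 - (283/36)x^3 - (155/9)x^2 - (862/81)x + 488/243
(E_{2} + D + E_{4/3}) f = -(8/3)x^4 - (443/18)x^3 - (2015/36)x^2 - (4561/81)x - 1780/243

g(x) = -(8/3)x^4 - (443/18)x^3 - (2015/36)x^2 - (4561/81)x - 1780/243


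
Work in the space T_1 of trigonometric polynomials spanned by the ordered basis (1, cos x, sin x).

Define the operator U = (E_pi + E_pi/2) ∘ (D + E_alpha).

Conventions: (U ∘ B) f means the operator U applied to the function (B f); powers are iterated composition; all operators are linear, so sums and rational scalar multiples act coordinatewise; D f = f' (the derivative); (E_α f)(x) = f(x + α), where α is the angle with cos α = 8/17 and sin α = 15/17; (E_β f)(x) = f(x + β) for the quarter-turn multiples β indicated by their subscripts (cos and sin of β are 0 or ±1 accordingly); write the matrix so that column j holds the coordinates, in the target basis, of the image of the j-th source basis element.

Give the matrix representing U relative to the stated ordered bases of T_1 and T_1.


image of 1: 2
image of cos x: -(40/17)cos x + (24/17)sin x
image of sin x: -(24/17)cos x - (40/17)sin x
each image's coordinates form column j of the matrix

the matrix is [[2, 0, 0]; [0, -40/17, -24/17]; [0, 24/17, -40/17]] (rows listed top to bottom)


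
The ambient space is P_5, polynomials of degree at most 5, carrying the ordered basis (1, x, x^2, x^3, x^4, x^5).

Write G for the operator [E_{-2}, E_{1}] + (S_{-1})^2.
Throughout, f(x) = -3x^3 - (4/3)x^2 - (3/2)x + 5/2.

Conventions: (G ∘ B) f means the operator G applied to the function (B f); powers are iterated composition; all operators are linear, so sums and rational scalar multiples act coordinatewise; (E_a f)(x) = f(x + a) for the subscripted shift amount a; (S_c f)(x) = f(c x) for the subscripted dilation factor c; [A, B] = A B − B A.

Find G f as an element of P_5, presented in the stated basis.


E_{1} f = -3x^3 - (31/3)x^2 - (79/6)x - 10/3
E_{-2} E_{1} f = -3x^3 + (23/3)x^2 - (47/6)x + 17/3
E_{-2} f = -3x^3 + (50/3)x^2 - (193/6)x + 145/6
E_{1} E_{-2} f = -3x^3 + (23/3)x^2 - (47/6)x + 17/3
[E_{-2}, E_{1}] f = 0
S_{-1} f = 3x^3 - (4/3)x^2 + (3/2)x + 5/2
S_{-1} S_{-1} f = -3x^3 - (4/3)x^2 - (3/2)x + 5/2
([E_{-2}, E_{1}] + (S_{-1})^2) f = -3x^3 - (4/3)x^2 - (3/2)x + 5/2

the result is g(x) = -3x^3 - (4/3)x^2 - (3/2)x + 5/2


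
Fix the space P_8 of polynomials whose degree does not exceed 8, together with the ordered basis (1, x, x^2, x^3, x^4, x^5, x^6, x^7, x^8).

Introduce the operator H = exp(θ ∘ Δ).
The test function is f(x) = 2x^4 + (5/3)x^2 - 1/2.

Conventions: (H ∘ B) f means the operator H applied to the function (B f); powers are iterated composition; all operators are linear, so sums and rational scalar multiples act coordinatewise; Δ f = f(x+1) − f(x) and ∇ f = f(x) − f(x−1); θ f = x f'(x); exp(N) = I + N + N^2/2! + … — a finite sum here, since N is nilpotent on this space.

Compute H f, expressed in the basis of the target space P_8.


order-1 term: 24x^3 + 24x^2 + (34/3)x
order-2 term: 72x^2 + 60x
order-3 term: 48x
the series for exp(θ ∘ Δ) f terminates at order 3
exp(θ ∘ Δ) f = 2x^4 + 24x^3 + (293/3)x^2 + (358/3)x - 1/2

the result is g(x) = 2x^4 + 24x^3 + (293/3)x^2 + (358/3)x - 1/2


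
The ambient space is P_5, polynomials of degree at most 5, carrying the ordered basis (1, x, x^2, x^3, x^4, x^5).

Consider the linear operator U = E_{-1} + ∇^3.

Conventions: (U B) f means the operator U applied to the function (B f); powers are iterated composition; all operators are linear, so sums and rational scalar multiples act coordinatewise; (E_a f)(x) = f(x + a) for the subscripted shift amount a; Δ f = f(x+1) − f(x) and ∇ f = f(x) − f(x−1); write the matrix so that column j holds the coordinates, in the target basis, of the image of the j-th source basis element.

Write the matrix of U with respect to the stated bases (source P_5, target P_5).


image of 1: 1
image of x: x - 1
image of x^2: x^2 - 2x + 1
image of x^3: x^3 - 3x^2 + 3x + 5
image of x^4: x^4 - 4x^3 + 6x^2 + 20x - 35
image of x^5: x^5 - 5x^4 + 10x^3 + 50x^2 - 175x + 149
each image's coordinates form column j of the matrix

the matrix is [[1, -1, 1, 5, -35, 149]; [0, 1, -2, 3, 20, -175]; [0, 0, 1, -3, 6, 50]; [0, 0, 0, 1, -4, 10]; [0, 0, 0, 0, 1, -5]; [0, 0, 0, 0, 0, 1]] (rows listed top to bottom)


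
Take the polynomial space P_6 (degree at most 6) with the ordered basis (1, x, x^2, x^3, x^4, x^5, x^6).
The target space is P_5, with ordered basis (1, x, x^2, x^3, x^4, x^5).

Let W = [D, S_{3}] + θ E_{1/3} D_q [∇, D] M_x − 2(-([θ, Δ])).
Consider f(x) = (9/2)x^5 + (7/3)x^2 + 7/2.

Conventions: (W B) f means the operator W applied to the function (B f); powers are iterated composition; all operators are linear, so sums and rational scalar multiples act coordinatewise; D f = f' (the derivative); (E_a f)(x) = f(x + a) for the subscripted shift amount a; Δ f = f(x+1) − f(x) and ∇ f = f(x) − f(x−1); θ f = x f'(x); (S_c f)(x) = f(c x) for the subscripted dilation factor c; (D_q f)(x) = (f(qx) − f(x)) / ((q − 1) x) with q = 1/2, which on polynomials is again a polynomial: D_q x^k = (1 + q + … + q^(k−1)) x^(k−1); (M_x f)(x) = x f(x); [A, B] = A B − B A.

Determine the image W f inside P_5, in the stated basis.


the result is g(x) = 3600x^4 - 180x^3 - 270x^2 - (484/3)x - 163/3

S_{3} f = (2187/2)x^5 + 21x^2 + 7/2
D S_{3} f = (10935/2)x^4 + 42x
D f = (45/2)x^4 + (14/3)x
S_{3} D f = (3645/2)x^4 + 14x
[D, S_{3}] f = 3645x^4 + 28x
M_x f = (9/2)x^6 + (7/3)x^3 + (7/2)x
D M_x f = 27x^5 + 7x^2 + 7/2
∇ D M_x f = 135x^4 - 270x^3 + 270x^2 - 121x + 20
∇ M_x f = 27x^5 - (135/2)x^4 + 90x^3 - (121/2)x^2 + 20x + 4/3
D ∇ M_x f = 135x^4 - 270x^3 + 270x^2 - 121x + 20
[∇, D] M_x f = 0
D_q [∇, D] M_x f = 0
E_{1/3} D_q [∇, D] M_x f = 0
θ E_{1/3} D_q [∇, D] M_x f = 0
Δ f = (45/2)x^4 + 45x^3 + 45x^2 + (163/6)x + 41/6
θ Δ f = 90x^4 + 135x^3 + 90x^2 + (163/6)x
θ f = (45/2)x^5 + (14/3)x^2
Δ θ f = (225/2)x^4 + 225x^3 + 225x^2 + (731/6)x + 163/6
[θ, Δ] f = -(45/2)x^4 - 90x^3 - 135x^2 - (284/3)x - 163/6
(-([θ, Δ])) f = (45/2)x^4 + 90x^3 + 135x^2 + (284/3)x + 163/6
(-2(-([θ, Δ]))) f = -45x^4 - 180x^3 - 270x^2 - (568/3)x - 163/3
([D, S_{3}] + θ E_{1/3} D_q [∇, D] M_x − 2(-([θ, Δ]))) f = 3600x^4 - 180x^3 - 270x^2 - (484/3)x - 163/3


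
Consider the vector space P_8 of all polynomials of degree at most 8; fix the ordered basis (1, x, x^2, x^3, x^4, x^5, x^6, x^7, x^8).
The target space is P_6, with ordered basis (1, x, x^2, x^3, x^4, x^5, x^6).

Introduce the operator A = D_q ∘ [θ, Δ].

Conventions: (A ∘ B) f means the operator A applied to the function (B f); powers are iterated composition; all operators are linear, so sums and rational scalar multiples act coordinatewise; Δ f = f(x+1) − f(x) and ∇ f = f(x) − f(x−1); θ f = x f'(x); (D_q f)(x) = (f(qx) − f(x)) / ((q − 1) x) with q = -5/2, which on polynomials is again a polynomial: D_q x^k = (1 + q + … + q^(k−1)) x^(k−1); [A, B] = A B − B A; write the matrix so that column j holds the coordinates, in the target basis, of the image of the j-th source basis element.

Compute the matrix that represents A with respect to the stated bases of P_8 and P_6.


the matrix is [[0, 0, -2, -6, -12, -20, -30, -42, -56]; [0, 0, 0, 9/2, 18, 45, 90, 315/2, 252]; [0, 0, 0, 0, -19, -95, -285, -665, -1330]; [0, 0, 0, 0, 0, 435/8, 1305/4, 9135/8, 3045]; [0, 0, 0, 0, 0, 0, -1353/8, -9471/8, -9471/2]; [0, 0, 0, 0, 0, 0, 0, 15561/32, 15561/4]; [0, 0, 0, 0, 0, 0, 0, 0, -11179/8]] (rows listed top to bottom)

image of 1: 0
image of x: 0
image of x^2: -2
image of x^3: (9/2)x - 6
image of x^4: -19x^2 + 18x - 12
image of x^5: (435/8)x^3 - 95x^2 + 45x - 20
image of x^6: -(1353/8)x^4 + (1305/4)x^3 - 285x^2 + 90x - 30
image of x^7: (15561/32)x^5 - (9471/8)x^4 + (9135/8)x^3 - 665x^2 + (315/2)x - 42
image of x^8: -(11179/8)x^6 + (15561/4)x^5 - (9471/2)x^4 + 3045x^3 - 1330x^2 + 252x - 56
each image's coordinates form column j of the matrix


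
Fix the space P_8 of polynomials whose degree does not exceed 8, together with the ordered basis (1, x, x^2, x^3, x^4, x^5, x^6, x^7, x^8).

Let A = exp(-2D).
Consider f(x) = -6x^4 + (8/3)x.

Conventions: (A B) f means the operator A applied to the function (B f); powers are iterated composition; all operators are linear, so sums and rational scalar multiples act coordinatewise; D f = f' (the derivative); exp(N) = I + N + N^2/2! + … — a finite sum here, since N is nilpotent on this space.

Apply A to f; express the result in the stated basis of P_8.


order-1 term: 48x^3 - 16/3
order-2 term: -144x^2
order-3 term: 192x
order-4 term: -96
the series for exp(-2D) f terminates at order 4
exp(-2D) f = -6x^4 + 48x^3 - 144x^2 + (584/3)x - 304/3

the image equals g(x) = -6x^4 + 48x^3 - 144x^2 + (584/3)x - 304/3


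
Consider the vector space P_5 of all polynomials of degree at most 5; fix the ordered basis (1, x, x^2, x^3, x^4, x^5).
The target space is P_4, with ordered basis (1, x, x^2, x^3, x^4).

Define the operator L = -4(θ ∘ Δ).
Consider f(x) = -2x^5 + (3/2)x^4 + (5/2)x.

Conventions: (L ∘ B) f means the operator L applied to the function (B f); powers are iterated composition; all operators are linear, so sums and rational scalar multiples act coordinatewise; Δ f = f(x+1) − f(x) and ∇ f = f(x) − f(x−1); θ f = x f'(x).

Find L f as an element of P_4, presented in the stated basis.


g(x) = 160x^4 + 168x^3 + 88x^2 + 16x

Δ f = -10x^4 - 14x^3 - 11x^2 - 4x + 2
θ Δ f = -40x^4 - 42x^3 - 22x^2 - 4x
(-4(θ ∘ Δ)) f = 160x^4 + 168x^3 + 88x^2 + 16x


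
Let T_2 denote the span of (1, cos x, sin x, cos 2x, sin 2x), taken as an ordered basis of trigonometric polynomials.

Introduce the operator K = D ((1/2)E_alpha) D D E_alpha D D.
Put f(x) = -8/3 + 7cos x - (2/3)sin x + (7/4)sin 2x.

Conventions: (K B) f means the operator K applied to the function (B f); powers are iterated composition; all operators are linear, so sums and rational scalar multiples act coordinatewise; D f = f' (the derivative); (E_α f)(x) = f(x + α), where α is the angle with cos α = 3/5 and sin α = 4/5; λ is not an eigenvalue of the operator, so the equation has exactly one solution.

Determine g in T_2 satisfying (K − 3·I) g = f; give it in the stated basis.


the image equals g(x) = 8/9 - (7336/3639)cos x + (134/1213)sin x + (14756/133369)cos 2x + (24507/533476)sin 2x

write g with unknown coordinates in the stated basis and equate coefficients in (K − 3·I) g = f
solving from the highest basis element down gives g = 8/9 - (7336/3639)cos x + (134/1213)sin x + (14756/133369)cos 2x + (24507/533476)sin 2x
check: K g = (1155/1213)cos x - (1220/3639)sin x + (44268/133369)cos 2x + (251776/133369)sin 2x
so K g − 3·g = -8/3 + 7cos x - (2/3)sin x + (7/4)sin 2x = f ✓


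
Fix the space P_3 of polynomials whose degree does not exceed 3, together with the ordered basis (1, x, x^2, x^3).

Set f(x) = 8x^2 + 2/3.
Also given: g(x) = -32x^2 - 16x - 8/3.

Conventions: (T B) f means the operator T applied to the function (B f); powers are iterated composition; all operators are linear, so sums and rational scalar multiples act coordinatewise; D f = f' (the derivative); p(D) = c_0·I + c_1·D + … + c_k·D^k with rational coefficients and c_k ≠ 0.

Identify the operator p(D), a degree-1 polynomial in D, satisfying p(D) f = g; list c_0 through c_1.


c_0 = -4, c_1 = -1

D^0 f = 8x^2 + 2/3
D^1 f = 16x
matching coefficients of g against c_0 f + c_1 Df + … from the top degree down determines the c_i
solution: c_0 = -4, c_1 = -1


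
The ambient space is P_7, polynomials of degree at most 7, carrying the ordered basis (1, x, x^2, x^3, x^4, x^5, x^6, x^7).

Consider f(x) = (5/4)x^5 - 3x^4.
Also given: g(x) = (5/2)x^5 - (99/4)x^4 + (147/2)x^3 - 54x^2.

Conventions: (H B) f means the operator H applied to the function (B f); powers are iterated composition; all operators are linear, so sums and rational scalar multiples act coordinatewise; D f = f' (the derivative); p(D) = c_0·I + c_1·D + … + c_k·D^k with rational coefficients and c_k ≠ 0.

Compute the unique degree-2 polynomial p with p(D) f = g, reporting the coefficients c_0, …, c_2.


p(D) = 2·I − 3·D + (3/2)·D^2, i.e. c_0 = 2, c_1 = -3, c_2 = 3/2

D^0 f = (5/4)x^5 - 3x^4
D^1 f = (25/4)x^4 - 12x^3
D^2 f = 25x^3 - 36x^2
matching coefficients of g against c_0 f + c_1 Df + … from the top degree down determines the c_i
solution: c_0 = 2, c_1 = -3, c_2 = 3/2


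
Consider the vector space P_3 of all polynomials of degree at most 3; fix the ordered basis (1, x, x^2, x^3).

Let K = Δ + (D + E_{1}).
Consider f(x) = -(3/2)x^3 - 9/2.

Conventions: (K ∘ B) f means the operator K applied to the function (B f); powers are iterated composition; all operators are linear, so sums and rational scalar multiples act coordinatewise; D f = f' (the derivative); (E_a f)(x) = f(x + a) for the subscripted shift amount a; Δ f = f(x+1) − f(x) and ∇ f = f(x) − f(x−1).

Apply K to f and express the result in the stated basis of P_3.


Δ f = -(9/2)x^2 - (9/2)x - 3/2
D f = -(9/2)x^2
E_{1} f = -(3/2)x^3 - (9/2)x^2 - (9/2)x - 6
(D + E_{1}) f = -(3/2)x^3 - 9x^2 - (9/2)x - 6
(Δ + (D + E_{1})) f = -(3/2)x^3 - (27/2)x^2 - 9x - 15/2

the result is g(x) = -(3/2)x^3 - (27/2)x^2 - 9x - 15/2


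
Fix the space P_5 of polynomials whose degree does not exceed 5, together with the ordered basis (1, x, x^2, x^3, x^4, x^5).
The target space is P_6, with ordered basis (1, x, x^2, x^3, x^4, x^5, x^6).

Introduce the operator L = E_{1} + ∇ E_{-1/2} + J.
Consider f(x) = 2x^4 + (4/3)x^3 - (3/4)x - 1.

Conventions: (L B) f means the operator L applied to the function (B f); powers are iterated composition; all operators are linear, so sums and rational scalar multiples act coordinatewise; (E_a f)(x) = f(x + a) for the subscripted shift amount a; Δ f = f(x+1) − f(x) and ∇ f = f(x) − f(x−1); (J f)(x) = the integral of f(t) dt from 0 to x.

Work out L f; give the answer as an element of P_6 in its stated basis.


E_{1} f = 2x^4 + (28/3)x^3 + 16x^2 + (45/4)x + 19/12
E_{-1/2} f = 2x^4 - (8/3)x^3 + x^2 - (3/4)x - 2/3
∇ E_{-1/2} f = 8x^3 - 20x^2 + 18x - 77/12
J f = (2/5)x^5 + (1/3)x^4 - (3/8)x^2 - x
(E_{1} + ∇ E_{-1/2} + J) f = (2/5)x^5 + (7/3)x^4 + (52/3)x^3 - (35/8)x^2 + (113/4)x - 29/6

g(x) = (2/5)x^5 + (7/3)x^4 + (52/3)x^3 - (35/8)x^2 + (113/4)x - 29/6


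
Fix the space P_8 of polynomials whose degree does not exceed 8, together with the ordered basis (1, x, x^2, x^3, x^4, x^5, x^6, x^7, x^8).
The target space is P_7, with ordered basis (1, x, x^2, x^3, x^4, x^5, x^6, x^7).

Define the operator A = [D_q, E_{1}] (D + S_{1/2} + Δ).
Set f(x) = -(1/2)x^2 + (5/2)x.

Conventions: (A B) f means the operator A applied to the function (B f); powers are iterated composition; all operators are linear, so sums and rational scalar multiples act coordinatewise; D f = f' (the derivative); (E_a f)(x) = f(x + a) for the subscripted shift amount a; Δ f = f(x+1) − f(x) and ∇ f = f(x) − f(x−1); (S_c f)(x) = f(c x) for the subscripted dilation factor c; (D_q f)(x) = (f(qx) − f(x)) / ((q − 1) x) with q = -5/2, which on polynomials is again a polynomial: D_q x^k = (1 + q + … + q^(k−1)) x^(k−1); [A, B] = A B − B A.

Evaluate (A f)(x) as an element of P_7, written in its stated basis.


the result is g(x) = -7/16

D f = -x + 5/2
S_{1/2} f = -(1/8)x^2 + (5/4)x
Δ f = -x + 2
(D + S_{1/2} + Δ) f = -(1/8)x^2 - (3/4)x + 9/2
E_{1} (D + S_{1/2} + Δ) f = -(1/8)x^2 - x + 29/8
D_q E_{1} (D + S_{1/2} + Δ) f = (3/16)x - 1
D_q (D + S_{1/2} + Δ) f = (3/16)x - 3/4
E_{1} D_q (D + S_{1/2} + Δ) f = (3/16)x - 9/16
[D_q, E_{1}] (D + S_{1/2} + Δ) f = -7/16


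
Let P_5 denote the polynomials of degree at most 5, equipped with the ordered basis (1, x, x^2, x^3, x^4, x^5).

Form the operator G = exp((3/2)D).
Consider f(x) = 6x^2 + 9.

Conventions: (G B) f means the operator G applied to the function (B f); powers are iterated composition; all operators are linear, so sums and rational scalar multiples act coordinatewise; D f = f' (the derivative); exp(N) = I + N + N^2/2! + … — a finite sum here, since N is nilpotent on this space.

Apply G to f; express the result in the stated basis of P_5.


g(x) = 6x^2 + 18x + 45/2

order-1 term: 18x
order-2 term: 27/2
the series for exp((3/2)D) f terminates at order 2
exp((3/2)D) f = 6x^2 + 18x + 45/2
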